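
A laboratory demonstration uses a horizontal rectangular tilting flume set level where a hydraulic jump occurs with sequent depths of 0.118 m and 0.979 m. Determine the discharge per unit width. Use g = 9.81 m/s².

For a rectangular channel the momentum equation gives q² = ½·g·y₁·y₂·(y₁ + y₂) = ½×9.81×0.118×0.979×1.10 = 0.622.
q = √0.622 = 0.788 m²/s.

q = 0.788 m²/s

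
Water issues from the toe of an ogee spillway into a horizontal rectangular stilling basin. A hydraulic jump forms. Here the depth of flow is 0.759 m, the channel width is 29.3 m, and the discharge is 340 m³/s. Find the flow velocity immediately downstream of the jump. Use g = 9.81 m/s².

V₂ = 2.06 m/s

q = Q/b = 340/29.3 = 11.6 m²/s; V₁ = q/y₁ = 15.3 m/s. Fr₁ = V₁/√(g·y₁) = 5.60.
Sequent-depth ratio: y₂/y₁ = ½[√(1 + 8Fr₁²) − 1] = ½[√252.1 − 1] = 7.44.
y₂ = 7.44 × 0.759 = 5.65 m.
V₂ = q/y₂ = 11.6/5.65 = 2.06 m/s.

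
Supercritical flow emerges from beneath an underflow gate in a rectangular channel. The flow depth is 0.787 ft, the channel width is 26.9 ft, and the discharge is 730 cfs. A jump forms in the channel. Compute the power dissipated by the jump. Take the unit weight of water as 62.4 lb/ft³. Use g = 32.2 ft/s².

q = Q/b = 730/26.9 = 27.1 ft²/s; V₁ = q/y₁ = 34.5 ft/s. Fr₁ = V₁/√(g·y₁) = 6.85.
From the momentum equation for a rectangular channel, y₂/y₁ = ½[√(1 + 8Fr₁²) − 1] = ½[√376.4 − 1] = 9.20.
y₂ = 9.20 × 0.787 = 7.24 ft.
V₂ = q/y₂ = 27.1/7.24 = 3.75 ft/s. E₁ = y₁ + V₁²/2g = 19.3 ft; E₂ = y₂ + V₂²/2g = 7.46 ft. ΔE = E₁ − E₂ = 11.8 ft.
P = γ·Q·ΔE/550 = 62.4 × 730 × 11.8 / 550 = 977 hp.

P = 977 hp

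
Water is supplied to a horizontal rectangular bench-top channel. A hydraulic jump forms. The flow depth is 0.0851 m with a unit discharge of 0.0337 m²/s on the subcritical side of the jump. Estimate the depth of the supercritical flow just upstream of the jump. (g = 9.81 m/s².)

V₂ = q/y₂ = 0.0337/0.0851 = 0.396 m/s; Fr₂ = V₂/√(g·y₂) = 0.433.
Applying the sequent-depth relation in reverse, y₁/y₂ = ½[√(1 + 8Fr₂²) − 1] = ½[√2.503 − 1] = 0.291.
y₁ = 0.291 × 0.0851 = 0.0248 m.

y₁ = 0.0248 m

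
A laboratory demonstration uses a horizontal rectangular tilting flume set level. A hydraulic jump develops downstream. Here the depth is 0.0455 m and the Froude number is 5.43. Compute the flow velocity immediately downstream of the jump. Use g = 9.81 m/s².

V₂ = 0.504 m/s

Fr₁ = 5.43 (given).
Bélanger equation: y₂/y₁ = ½[√(1 + 8Fr₁²) − 1] = ½[√236.9 − 1] = 7.20.
y₂ = 7.20 × 0.0455 = 0.327 m.
V₁ = Fr₁·√(g·y₁) = 5.43×√(9.81×0.0455) = 3.63 m/s; q = V₁·y₁ = 0.165 m²/s.
V₂ = q/y₂ = 0.165/0.327 = 0.504 m/s.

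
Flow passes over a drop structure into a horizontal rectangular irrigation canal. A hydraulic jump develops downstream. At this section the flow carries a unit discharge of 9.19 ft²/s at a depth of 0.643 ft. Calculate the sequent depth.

y₂ = 2.55 ft

V₁ = q/y₁ = 9.19/0.643 = 14.3 ft/s. Fr₁ = V₁/√(g·y₁) = 14.3/√(32.2×0.643) = 3.14.
From the momentum equation for a rectangular channel, y₂/y₁ = ½[√(1 + 8Fr₁²) − 1] = ½[√79.93 − 1] = 3.97.
y₂ = 3.97 × 0.643 = 2.55 ft.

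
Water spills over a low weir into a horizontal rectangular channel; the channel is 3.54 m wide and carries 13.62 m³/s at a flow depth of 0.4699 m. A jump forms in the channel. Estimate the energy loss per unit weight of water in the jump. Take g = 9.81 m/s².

q = Q/b = 13.62/3.54 = 3.847 m²/s; V₁ = q/y₁ = 8.188 m/s. Fr₁ = V₁/√(g·y₁) = 3.814.
Conjugate-depth relation: y₂/y₁ = ½[√(1 + 8Fr₁²) − 1] = ½[√117.35 − 1] = 4.916.
y₂ = 4.916 × 0.4699 = 2.310 m.
V₂ = q/y₂ = 3.847/2.310 = 1.665 m/s. E₁ = y₁ + V₁²/2g = 3.887 m; E₂ = y₂ + V₂²/2g = 2.452 m. ΔE = E₁ − E₂ = 1.435 m.

ΔE = 1.435 m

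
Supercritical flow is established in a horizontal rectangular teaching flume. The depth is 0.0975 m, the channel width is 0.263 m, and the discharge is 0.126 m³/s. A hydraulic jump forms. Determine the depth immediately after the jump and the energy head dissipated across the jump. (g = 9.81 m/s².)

y₂ = 0.646 m; ΔE = 0.654 m

q = Q/b = 0.126/0.263 = 0.479 m²/s; V₁ = q/y₁ = 4.91 m/s. Fr₁ = V₁/√(g·y₁) = 5.02.
By Bélanger, y₂/y₁ = ½[√(1 + 8Fr₁²) − 1] = ½[√202.9 − 1] = 6.62.
y₂ = 6.62 × 0.0975 = 0.646 m.
Head loss: ΔE = (y₂ − y₁)³/(4y₁y₂) = (0.646 − 0.0975)³/(4×0.0975×0.646) = 0.165/0.252 = 0.654 m.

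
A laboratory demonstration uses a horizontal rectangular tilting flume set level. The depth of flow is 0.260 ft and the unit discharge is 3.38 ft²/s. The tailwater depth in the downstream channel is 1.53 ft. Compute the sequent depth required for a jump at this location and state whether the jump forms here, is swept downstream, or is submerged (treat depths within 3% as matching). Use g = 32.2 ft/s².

V₁ = q/y₁ = 3.38/0.260 = 13.0 ft/s. Fr₁ = V₁/√(g·y₁) = 13.0/√(32.2×0.260) = 4.49.
Bélanger equation: y₂/y₁ = ½[√(1 + 8Fr₁²) − 1] = ½[√162.5 − 1] = 5.87.
y₂ = 5.87 × 0.260 = 1.53 ft.
Tailwater y_tw = 1.53 ft: y_tw ≈ y₂, so the jump forms here.

y₂ = 1.53 ft; the jump forms here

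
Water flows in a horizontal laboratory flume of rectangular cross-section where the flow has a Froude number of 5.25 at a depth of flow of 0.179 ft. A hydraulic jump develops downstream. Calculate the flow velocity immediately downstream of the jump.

V₂ = 1.82 ft/s

Fr₁ = 5.25 (given).
Sequent-depth ratio: y₂/y₁ = ½[√(1 + 8Fr₁²) − 1] = ½[√221.5 − 1] = 6.94.
y₂ = 6.94 × 0.179 = 1.24 ft.
V₁ = Fr₁·√(g·y₁) = 5.25×√(32.2×0.179) = 12.6 ft/s; q = V₁·y₁ = 2.26 ft²/s.
V₂ = q/y₂ = 2.26/1.24 = 1.82 ft/s.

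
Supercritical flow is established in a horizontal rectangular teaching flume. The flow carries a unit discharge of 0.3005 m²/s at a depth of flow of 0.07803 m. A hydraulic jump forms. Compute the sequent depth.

y₂ = 0.4483 m

V₁ = q/y₁ = 0.3005/0.07803 = 3.851 m/s. Fr₁ = V₁/√(g·y₁) = 3.851/√(9.81×0.07803) = 4.402.
From the momentum equation for a rectangular channel, y₂/y₁ = ½[√(1 + 8Fr₁²) − 1] = ½[√156.00 − 1] = 5.745.
y₂ = 5.745 × 0.07803 = 0.4483 m.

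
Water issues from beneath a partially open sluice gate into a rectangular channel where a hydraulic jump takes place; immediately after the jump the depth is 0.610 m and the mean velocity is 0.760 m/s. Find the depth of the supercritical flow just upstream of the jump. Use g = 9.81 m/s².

Fr₂ = V₂/√(g·y₂) = 0.760/√(9.81×0.610) = 0.311.
The Bélanger relation is symmetric: y₁/y₂ = ½[√(1 + 8Fr₂²) − 1] = ½[√1.772 − 1] = 0.166.
y₁ = 0.166 × 0.610 = 0.101 m.

y₁ = 0.101 m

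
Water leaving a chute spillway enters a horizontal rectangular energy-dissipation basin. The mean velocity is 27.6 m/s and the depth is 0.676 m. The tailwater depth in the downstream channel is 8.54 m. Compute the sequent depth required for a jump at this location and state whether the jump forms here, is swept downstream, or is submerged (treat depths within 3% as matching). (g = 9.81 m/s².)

y₂ = 9.91 m; the jump is swept downstream

Fr₁ = V₁/√(g·y₁) = 27.6/√(9.81×0.676) = 10.7.
Conjugate-depth relation: y₂/y₁ = ½[√(1 + 8Fr₁²) − 1] = ½[√920.0 − 1] = 14.7.
y₂ = 14.7 × 0.676 = 9.91 m.
Tailwater y_tw = 8.54 m: y_tw < y₂, so the jump is swept downstream.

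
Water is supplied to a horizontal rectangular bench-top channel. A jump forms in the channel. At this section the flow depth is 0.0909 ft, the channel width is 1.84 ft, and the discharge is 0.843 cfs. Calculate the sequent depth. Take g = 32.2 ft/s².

y₂ = 0.336 ft

q = Q/b = 0.843/1.84 = 0.458 ft²/s; V₁ = q/y₁ = 5.04 ft/s. Fr₁ = V₁/√(g·y₁) = 2.95.
From the momentum equation for a rectangular channel, y₂/y₁ = ½[√(1 + 8Fr₁²) − 1] = ½[√70.43 − 1] = 3.70.
y₂ = 3.70 × 0.0909 = 0.336 ft.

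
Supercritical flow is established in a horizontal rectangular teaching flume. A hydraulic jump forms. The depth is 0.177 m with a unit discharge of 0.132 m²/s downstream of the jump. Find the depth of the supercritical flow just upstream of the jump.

V₂ = q/y₂ = 0.132/0.177 = 0.746 m/s; Fr₂ = V₂/√(g·y₂) = 0.566.
From the momentum equation (using Fr₂), y₁/y₂ = ½[√(1 + 8Fr₂²) − 1] = ½[√3.562 − 1] = 0.444.
y₁ = 0.444 × 0.177 = 0.0785 m.

y₁ = 0.0785 m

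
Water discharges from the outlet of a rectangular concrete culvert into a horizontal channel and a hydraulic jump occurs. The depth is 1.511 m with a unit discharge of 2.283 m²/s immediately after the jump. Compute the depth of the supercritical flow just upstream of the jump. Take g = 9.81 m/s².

V₂ = q/y₂ = 2.283/1.511 = 1.511 m/s; Fr₂ = V₂/√(g·y₂) = 0.3924.
The Bélanger relation is symmetric: y₁/y₂ = ½[√(1 + 8Fr₂²) − 1] = ½[√2.2321 − 1] = 0.2470.
y₁ = 0.2470 × 1.511 = 0.3732 m.

y₁ = 0.3732 m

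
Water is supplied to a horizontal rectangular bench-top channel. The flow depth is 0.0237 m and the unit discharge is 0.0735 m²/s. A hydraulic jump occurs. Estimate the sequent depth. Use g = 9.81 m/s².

V₁ = q/y₁ = 0.0735/0.0237 = 3.10 m/s. Fr₁ = V₁/√(g·y₁) = 3.10/√(9.81×0.0237) = 6.43.
From the momentum equation for a rectangular channel, y₂/y₁ = ½[√(1 + 8Fr₁²) − 1] = ½[√331.9 − 1] = 8.61.
y₂ = 8.61 × 0.0237 = 0.204 m.

y₂ = 0.204 m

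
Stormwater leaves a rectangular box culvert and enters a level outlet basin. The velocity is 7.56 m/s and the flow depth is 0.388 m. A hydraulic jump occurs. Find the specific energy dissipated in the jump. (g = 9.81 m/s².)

Fr₁ = V₁/√(g·y₁) = 7.56/√(9.81×0.388) = 3.87.
Conjugate-depth relation: y₂/y₁ = ½[√(1 + 8Fr₁²) − 1] = ½[√121.1 − 1] = 5.00.
y₂ = 5.00 × 0.388 = 1.94 m.
Head loss: ΔE = (y₂ − y₁)³/(4y₁y₂) = (1.94 − 0.388)³/(4×0.388×1.94) = 3.75/3.01 = 1.24 m.

ΔE = 1.24 m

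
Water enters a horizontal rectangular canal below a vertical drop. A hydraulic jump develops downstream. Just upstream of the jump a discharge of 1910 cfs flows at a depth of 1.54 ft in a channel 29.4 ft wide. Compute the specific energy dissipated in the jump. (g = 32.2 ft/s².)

q = Q/b = 1910/29.4 = 65.0 ft²/s; V₁ = q/y₁ = 42.2 ft/s. Fr₁ = V₁/√(g·y₁) = 5.99.
By Bélanger, y₂/y₁ = ½[√(1 + 8Fr₁²) − 1] = ½[√288.1 − 1] = 7.99.
y₂ = 7.99 × 1.54 = 12.3 ft.
V₂ = q/y₂ = 65.0/12.3 = 5.28 ft/s. E₁ = y₁ + V₁²/2g = 29.2 ft; E₂ = y₂ + V₂²/2g = 12.7 ft. ΔE = E₁ − E₂ = 16.4 ft.

ΔE = 16.4 ft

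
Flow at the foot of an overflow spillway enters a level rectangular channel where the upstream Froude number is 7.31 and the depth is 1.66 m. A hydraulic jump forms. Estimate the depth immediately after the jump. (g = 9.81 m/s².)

Fr₁ = 7.31 (given).
Sequent-depth ratio: y₂/y₁ = ½[√(1 + 8Fr₁²) − 1] = ½[√428.5 − 1] = 9.85.
y₂ = 9.85 × 1.66 = 16.4 m.

y₂ = 16.4 m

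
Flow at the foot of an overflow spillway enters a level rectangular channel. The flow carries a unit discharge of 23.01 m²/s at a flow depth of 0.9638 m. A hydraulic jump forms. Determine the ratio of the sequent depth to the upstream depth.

V₁ = q/y₁ = 23.01/0.9638 = 23.87 m/s. Fr₁ = V₁/√(g·y₁) = 23.87/√(9.81×0.9638) = 7.764.
Bélanger equation: y₂/y₁ = ½[√(1 + 8Fr₁²) − 1] = ½[√483.27 − 1] = 10.49.

y₂/y₁ = 10.49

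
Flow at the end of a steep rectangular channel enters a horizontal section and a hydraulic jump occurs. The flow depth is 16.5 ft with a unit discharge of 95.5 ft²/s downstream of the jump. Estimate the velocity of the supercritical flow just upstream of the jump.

V₂ = q/y₂ = 95.5/16.5 = 5.79 ft/s; Fr₂ = V₂/√(g·y₂) = 0.251.
Applying the sequent-depth relation in reverse, y₁/y₂ = ½[√(1 + 8Fr₂²) − 1] = ½[√1.504 − 1] = 0.113.
y₁ = 0.113 × 16.5 = 1.87 ft.
V₁ = q/y₁ = 95.5/1.87 = 51.1 ft/s.

V₁ = 51.1 ft/s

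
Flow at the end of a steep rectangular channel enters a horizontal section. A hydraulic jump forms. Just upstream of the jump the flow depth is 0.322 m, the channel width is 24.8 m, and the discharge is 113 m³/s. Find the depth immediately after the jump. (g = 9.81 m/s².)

q = Q/b = 113/24.8 = 4.56 m²/s; V₁ = q/y₁ = 14.2 m/s. Fr₁ = V₁/√(g·y₁) = 7.96.
By Bélanger, y₂/y₁ = ½[√(1 + 8Fr₁²) − 1] = ½[√508.1 − 1] = 10.8.
y₂ = 10.8 × 0.322 = 3.47 m.

y₂ = 3.47 m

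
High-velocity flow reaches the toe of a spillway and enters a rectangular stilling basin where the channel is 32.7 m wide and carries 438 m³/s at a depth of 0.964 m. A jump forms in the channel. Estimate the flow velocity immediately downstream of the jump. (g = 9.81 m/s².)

q = Q/b = 438/32.7 = 13.4 m²/s; V₁ = q/y₁ = 13.9 m/s. Fr₁ = V₁/√(g·y₁) = 4.52.
From the momentum equation for a rectangular channel, y₂/y₁ = ½[√(1 + 8Fr₁²) − 1] = ½[√164.3 − 1] = 5.91.
y₂ = 5.91 × 0.964 = 5.70 m.
V₂ = q/y₂ = 13.4/5.70 = 2.35 m/s.

V₂ = 2.35 m/s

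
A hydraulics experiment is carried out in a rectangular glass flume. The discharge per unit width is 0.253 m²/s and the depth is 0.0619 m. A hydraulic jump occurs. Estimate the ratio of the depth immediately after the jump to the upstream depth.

V₁ = q/y₁ = 0.253/0.0619 = 4.09 m/s. Fr₁ = V₁/√(g·y₁) = 4.09/√(9.81×0.0619) = 5.25.
By Bélanger, y₂/y₁ = ½[√(1 + 8Fr₁²) − 1] = ½[√221.1 − 1] = 6.93.

y₂/y₁ = 6.93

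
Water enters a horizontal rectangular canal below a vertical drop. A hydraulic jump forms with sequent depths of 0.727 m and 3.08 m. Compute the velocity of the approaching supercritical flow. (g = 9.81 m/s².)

For a rectangular channel the momentum equation gives q² = ½·g·y₁·y₂·(y₁ + y₂) = ½×9.81×0.727×3.08×3.81 = 41.8.
q = √41.8 = 6.47 m²/s.
V₁ = q/y₁ = 6.47/0.727 = 8.89 m/s.

V₁ = 8.89 m/s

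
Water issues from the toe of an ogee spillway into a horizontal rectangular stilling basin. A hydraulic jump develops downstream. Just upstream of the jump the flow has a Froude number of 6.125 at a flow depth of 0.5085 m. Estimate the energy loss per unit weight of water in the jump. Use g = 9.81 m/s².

Fr₁ = 6.125 (given).
From the momentum equation for a rectangular channel, y₂/y₁ = ½[√(1 + 8Fr₁²) − 1] = ½[√301.12 − 1] = 8.176.
y₂ = 8.176 × 0.5085 = 4.158 m.
Head loss: ΔE = (y₂ − y₁)³/(4y₁y₂) = (4.158 − 0.5085)³/(4×0.5085×4.158) = 48.60/8.457 = 5.746 m.

ΔE = 5.746 m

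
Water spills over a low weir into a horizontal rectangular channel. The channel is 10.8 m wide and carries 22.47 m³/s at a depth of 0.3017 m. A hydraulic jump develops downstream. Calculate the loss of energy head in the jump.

ΔE = 1.070 m

q = Q/b = 22.47/10.8 = 2.081 m²/s; V₁ = q/y₁ = 6.896 m/s. Fr₁ = V₁/√(g·y₁) = 4.008.
Bélanger equation: y₂/y₁ = ½[√(1 + 8Fr₁²) − 1] = ½[√129.54 − 1] = 5.191.
y₂ = 5.191 × 0.3017 = 1.566 m.
Head loss: ΔE = (y₂ − y₁)³/(4y₁y₂) = (1.566 − 0.3017)³/(4×0.3017×1.566) = 2.021/1.890 = 1.070 m.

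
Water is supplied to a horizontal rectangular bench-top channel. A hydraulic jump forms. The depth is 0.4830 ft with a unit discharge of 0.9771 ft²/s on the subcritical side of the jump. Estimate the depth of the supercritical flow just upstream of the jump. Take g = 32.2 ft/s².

V₂ = q/y₂ = 0.9771/0.4830 = 2.023 ft/s; Fr₂ = V₂/√(g·y₂) = 0.5130.
Applying the sequent-depth relation in reverse, y₁/y₂ = ½[√(1 + 8Fr₂²) − 1] = ½[√3.1051 − 1] = 0.3811.
y₁ = 0.3811 × 0.4830 = 0.1841 ft.

y₁ = 0.1841 ft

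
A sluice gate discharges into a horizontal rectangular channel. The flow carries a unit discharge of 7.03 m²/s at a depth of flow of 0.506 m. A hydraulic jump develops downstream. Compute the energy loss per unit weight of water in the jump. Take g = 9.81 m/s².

V₁ = q/y₁ = 7.03/0.506 = 13.9 m/s. Fr₁ = V₁/√(g·y₁) = 13.9/√(9.81×0.506) = 6.24.
Bélanger equation: y₂/y₁ = ½[√(1 + 8Fr₁²) − 1] = ½[√312.1 − 1] = 8.33.
y₂ = 8.33 × 0.506 = 4.22 m.
V₂ = q/y₂ = 7.03/4.22 = 1.67 m/s. E₁ = y₁ + V₁²/2g = 10.3 m; E₂ = y₂ + V₂²/2g = 4.36 m. ΔE = E₁ − E₂ = 5.99 m.

ΔE = 5.99 m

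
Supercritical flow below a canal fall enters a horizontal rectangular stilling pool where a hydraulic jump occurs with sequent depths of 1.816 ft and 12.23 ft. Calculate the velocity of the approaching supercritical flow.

For a rectangular channel the momentum equation gives q² = ½·g·y₁·y₂·(y₁ + y₂) = ½×32.2×1.816×12.23×14.05 = 5023.
q = √5023 = 70.87 ft²/s.
V₁ = q/y₁ = 70.87/1.816 = 39.03 ft/s.

V₁ = 39.03 ft/s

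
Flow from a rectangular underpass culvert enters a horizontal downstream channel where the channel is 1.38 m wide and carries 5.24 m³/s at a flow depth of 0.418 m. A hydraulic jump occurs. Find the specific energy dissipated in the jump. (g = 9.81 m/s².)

q = Q/b = 5.24/1.38 = 3.80 m²/s; V₁ = q/y₁ = 9.08 m/s. Fr₁ = V₁/√(g·y₁) = 4.49.
By Bélanger, y₂/y₁ = ½[√(1 + 8Fr₁²) − 1] = ½[√162.0 − 1] = 5.86.
y₂ = 5.86 × 0.418 = 2.45 m.
Head loss: ΔE = (y₂ − y₁)³/(4y₁y₂) = (2.45 − 0.418)³/(4×0.418×2.45) = 8.40/4.10 = 2.05 m.

ΔE = 2.05 m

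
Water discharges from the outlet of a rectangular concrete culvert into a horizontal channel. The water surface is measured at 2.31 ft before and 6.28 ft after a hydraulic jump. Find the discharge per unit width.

For a rectangular channel the momentum equation gives q² = ½·g·y₁·y₂·(y₁ + y₂) = ½×32.2×2.31×6.28×8.59 = 2006.
q = √2006 = 44.8 ft²/s.

q = 44.8 ft²/s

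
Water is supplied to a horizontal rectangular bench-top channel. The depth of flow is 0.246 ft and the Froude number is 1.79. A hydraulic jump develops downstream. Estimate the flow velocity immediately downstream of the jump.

V₂ = 2.42 ft/s

Fr₁ = 1.79 (given).
Sequent-depth ratio: y₂/y₁ = ½[√(1 + 8Fr₁²) − 1] = ½[√26.63 − 1] = 2.08.
y₂ = 2.08 × 0.246 = 0.512 ft.
V₁ = Fr₁·√(g·y₁) = 1.79×√(32.2×0.246) = 5.04 ft/s; q = V₁·y₁ = 1.24 ft²/s.
V₂ = q/y₂ = 1.24/0.512 = 2.42 ft/s.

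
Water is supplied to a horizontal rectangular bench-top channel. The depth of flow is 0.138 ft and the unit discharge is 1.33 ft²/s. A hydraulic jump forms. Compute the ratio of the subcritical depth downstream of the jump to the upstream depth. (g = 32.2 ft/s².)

y₂/y₁ = 5.99

V₁ = q/y₁ = 1.33/0.138 = 9.64 ft/s. Fr₁ = V₁/√(g·y₁) = 9.64/√(32.2×0.138) = 4.57.
From the momentum equation for a rectangular channel, y₂/y₁ = ½[√(1 + 8Fr₁²) − 1] = ½[√168.2 − 1] = 5.99.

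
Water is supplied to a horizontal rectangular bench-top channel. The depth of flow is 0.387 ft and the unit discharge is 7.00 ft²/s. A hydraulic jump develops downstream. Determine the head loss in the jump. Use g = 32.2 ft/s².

V₁ = q/y₁ = 7.00/0.387 = 18.1 ft/s. Fr₁ = V₁/√(g·y₁) = 18.1/√(32.2×0.387) = 5.12.
From the momentum equation for a rectangular channel, y₂/y₁ = ½[√(1 + 8Fr₁²) − 1] = ½[√211.0 − 1] = 6.76.
y₂ = 6.76 × 0.387 = 2.62 ft.
V₂ = q/y₂ = 7.00/2.62 = 2.67 ft/s. E₁ = y₁ + V₁²/2g = 5.47 ft; E₂ = y₂ + V₂²/2g = 2.73 ft. ΔE = E₁ − E₂ = 2.74 ft.

ΔE = 2.74 ft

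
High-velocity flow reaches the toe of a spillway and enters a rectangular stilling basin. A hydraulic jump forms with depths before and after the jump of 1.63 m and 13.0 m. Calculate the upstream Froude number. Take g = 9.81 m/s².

Fr₁ = 5.98

For a rectangular channel the momentum equation gives q² = ½·g·y₁·y₂·(y₁ + y₂) = ½×9.81×1.63×13.0×14.6 = 1521.
q = √1521 = 39.0 m²/s.
V₁ = q/y₁ = 23.9 m/s; Fr₁ = V₁/√(g·y₁) = 5.98.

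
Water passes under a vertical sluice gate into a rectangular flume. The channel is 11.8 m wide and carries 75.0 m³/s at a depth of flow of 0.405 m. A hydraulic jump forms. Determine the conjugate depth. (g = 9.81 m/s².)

y₂ = 4.31 m

q = Q/b = 75.0/11.8 = 6.36 m²/s; V₁ = q/y₁ = 15.7 m/s. Fr₁ = V₁/√(g·y₁) = 7.87.
Bélanger equation: y₂/y₁ = ½[√(1 + 8Fr₁²) − 1] = ½[√496.9 − 1] = 10.6.
y₂ = 10.6 × 0.405 = 4.31 m.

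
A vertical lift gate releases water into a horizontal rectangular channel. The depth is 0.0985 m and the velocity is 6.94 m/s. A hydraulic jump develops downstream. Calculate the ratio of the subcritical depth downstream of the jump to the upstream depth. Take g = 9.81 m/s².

y₂/y₁ = 9.50

Fr₁ = V₁/√(g·y₁) = 6.94/√(9.81×0.0985) = 7.06.
From the momentum equation for a rectangular channel, y₂/y₁ = ½[√(1 + 8Fr₁²) − 1] = ½[√399.8 − 1] = 9.50.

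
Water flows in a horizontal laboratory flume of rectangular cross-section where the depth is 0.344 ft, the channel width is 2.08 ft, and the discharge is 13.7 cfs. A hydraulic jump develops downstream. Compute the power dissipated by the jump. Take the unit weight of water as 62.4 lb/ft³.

P = 5.14 hp

q = Q/b = 13.7/2.08 = 6.59 ft²/s; V₁ = q/y₁ = 19.1 ft/s. Fr₁ = V₁/√(g·y₁) = 5.75.
From the momentum equation for a rectangular channel, y₂/y₁ = ½[√(1 + 8Fr₁²) − 1] = ½[√265.8 − 1] = 7.65.
y₂ = 7.65 × 0.344 = 2.63 ft.
V₂ = q/y₂ = 6.59/2.63 = 2.50 ft/s. E₁ = y₁ + V₁²/2g = 6.04 ft; E₂ = y₂ + V₂²/2g = 2.73 ft. ΔE = E₁ − E₂ = 3.31 ft.
P = γ·Q·ΔE/550 = 62.4 × 13.7 × 3.31 / 550 = 5.14 hp.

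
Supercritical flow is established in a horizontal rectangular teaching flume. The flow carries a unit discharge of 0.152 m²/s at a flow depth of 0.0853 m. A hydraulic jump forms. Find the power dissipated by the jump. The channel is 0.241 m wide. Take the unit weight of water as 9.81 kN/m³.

P = 0.00732 kW

V₁ = q/y₁ = 0.152/0.0853 = 1.78 m/s. Fr₁ = V₁/√(g·y₁) = 1.78/√(9.81×0.0853) = 1.95.
Bélanger equation: y₂/y₁ = ½[√(1 + 8Fr₁²) − 1] = ½[√31.36 − 1] = 2.30.
y₂ = 2.30 × 0.0853 = 0.196 m.
Head loss: ΔE = (y₂ − y₁)³/(4y₁y₂) = (0.196 − 0.0853)³/(4×0.0853×0.196) = 0.00136/0.0669 = 0.0204 m.
Q = q·b = 0.152 × 0.241 = 0.0366 m³/s. P = γ·Q·ΔE = 9.81 × 0.0366 × 0.0204 = 0.00732 kW.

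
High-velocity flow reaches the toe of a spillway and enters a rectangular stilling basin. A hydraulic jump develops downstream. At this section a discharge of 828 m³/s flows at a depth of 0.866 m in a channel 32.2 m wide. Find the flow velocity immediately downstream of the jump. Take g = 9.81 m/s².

V₂ = 2.13 m/s

q = Q/b = 828/32.2 = 25.7 m²/s; V₁ = q/y₁ = 29.7 m/s. Fr₁ = V₁/√(g·y₁) = 10.2.
Bélanger equation: y₂/y₁ = ½[√(1 + 8Fr₁²) − 1] = ½[√831.3 − 1] = 13.9.
y₂ = 13.9 × 0.866 = 12.1 m.
V₂ = q/y₂ = 25.7/12.1 = 2.13 m/s.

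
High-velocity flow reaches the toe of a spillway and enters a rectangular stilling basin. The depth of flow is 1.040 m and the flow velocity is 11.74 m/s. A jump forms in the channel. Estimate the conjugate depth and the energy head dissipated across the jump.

Fr₁ = V₁/√(g·y₁) = 11.74/√(9.81×1.040) = 3.676.
Conjugate-depth relation: y₂/y₁ = ½[√(1 + 8Fr₁²) − 1] = ½[√109.07 − 1] = 4.722.
y₂ = 4.722 × 1.040 = 4.911 m.
q = V₁·y₁ = 11.74 × 1.040 = 12.21 m²/s. V₂ = q/y₂ = 12.21/4.911 = 2.486 m/s. E₁ = y₁ + V₁²/2g = 8.065 m; E₂ = y₂ + V₂²/2g = 5.226 m. ΔE = E₁ − E₂ = 2.839 m.

y₂ = 4.911 m; ΔE = 2.839 m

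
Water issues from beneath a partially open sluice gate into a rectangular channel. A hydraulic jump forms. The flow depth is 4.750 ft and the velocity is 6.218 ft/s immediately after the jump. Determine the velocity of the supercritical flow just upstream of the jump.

V₁ = 16.84 ft/s

Fr₂ = V₂/√(g·y₂) = 6.218/√(32.2×4.750) = 0.5028.
From the momentum equation (using Fr₂), y₁/y₂ = ½[√(1 + 8Fr₂²) − 1] = ½[√3.0223 − 1] = 0.3692.
y₁ = 0.3692 × 4.750 = 1.754 ft.
V₁ = q/y₁ = 29.54/1.754 = 16.84 ft/s.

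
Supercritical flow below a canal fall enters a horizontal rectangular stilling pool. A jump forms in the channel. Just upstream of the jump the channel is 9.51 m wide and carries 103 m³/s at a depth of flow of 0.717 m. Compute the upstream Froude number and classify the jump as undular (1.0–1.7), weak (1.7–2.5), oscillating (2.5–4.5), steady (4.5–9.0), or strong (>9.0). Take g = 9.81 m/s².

Fr₁ = 5.70; steady jump

q = Q/b = 103/9.51 = 10.8 m²/s; V₁ = q/y₁ = 15.1 m/s. Fr₁ = V₁/√(g·y₁) = 5.70.
Fr₁ = 5.70 lies in the steady range.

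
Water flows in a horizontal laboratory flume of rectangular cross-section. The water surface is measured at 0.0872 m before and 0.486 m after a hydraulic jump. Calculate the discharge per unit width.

For a rectangular channel the momentum equation gives q² = ½·g·y₁·y₂·(y₁ + y₂) = ½×9.81×0.0872×0.486×0.573 = 0.119.
q = √0.119 = 0.345 m²/s.

q = 0.345 m²/s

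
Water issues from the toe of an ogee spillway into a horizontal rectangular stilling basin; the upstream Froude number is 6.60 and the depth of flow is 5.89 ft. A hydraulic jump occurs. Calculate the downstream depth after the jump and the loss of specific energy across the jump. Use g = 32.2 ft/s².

Fr₁ = 6.60 (given).
Conjugate-depth relation: y₂/y₁ = ½[√(1 + 8Fr₁²) − 1] = ½[√349.5 − 1] = 8.85.
y₂ = 8.85 × 5.89 = 52.1 ft.
V₁ = Fr₁·√(g·y₁) = 6.60×√(32.2×5.89) = 90.9 ft/s; q = V₁·y₁ = 535 ft²/s. V₂ = q/y₂ = 535/52.1 = 10.3 ft/s. E₁ = y₁ + V₁²/2g = 134 ft; E₂ = y₂ + V₂²/2g = 53.7 ft. ΔE = E₁ − E₂ = 80.4 ft.

y₂ = 52.1 ft; ΔE = 80.4 ft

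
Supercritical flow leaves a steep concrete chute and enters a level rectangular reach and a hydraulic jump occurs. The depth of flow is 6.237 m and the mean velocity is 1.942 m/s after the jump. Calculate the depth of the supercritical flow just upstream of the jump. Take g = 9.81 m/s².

Fr₂ = V₂/√(g·y₂) = 1.942/√(9.81×6.237) = 0.2483.
From the momentum equation (using Fr₂), y₁/y₂ = ½[√(1 + 8Fr₂²) − 1] = ½[√1.4931 − 1] = 0.1110.
y₁ = 0.1110 × 6.237 = 0.6921 m.

y₁ = 0.6921 m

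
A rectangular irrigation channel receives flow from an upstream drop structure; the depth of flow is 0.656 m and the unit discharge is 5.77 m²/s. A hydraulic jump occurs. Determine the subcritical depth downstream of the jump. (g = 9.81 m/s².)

y₂ = 2.91 m

V₁ = q/y₁ = 5.77/0.656 = 8.80 m/s. Fr₁ = V₁/√(g·y₁) = 8.80/√(9.81×0.656) = 3.47.
By Bélanger, y₂/y₁ = ½[√(1 + 8Fr₁²) − 1] = ½[√97.17 − 1] = 4.43.
y₂ = 4.43 × 0.656 = 2.91 m.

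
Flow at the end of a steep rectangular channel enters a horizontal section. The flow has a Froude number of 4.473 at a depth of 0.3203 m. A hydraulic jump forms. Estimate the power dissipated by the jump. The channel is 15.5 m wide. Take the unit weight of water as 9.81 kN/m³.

P = 601.8 kW

Fr₁ = 4.473 (given).
From the momentum equation for a rectangular channel, y₂/y₁ = ½[√(1 + 8Fr₁²) − 1] = ½[√161.06 − 1] = 5.846.
y₂ = 5.846 × 0.3203 = 1.872 m.
Head loss: ΔE = (y₂ − y₁)³/(4y₁y₂) = (1.872 − 0.3203)³/(4×0.3203×1.872) = 3.738/2.399 = 1.558 m.
V₁ = Fr₁·√(g·y₁) = 4.473×√(9.81×0.3203) = 7.929 m/s; q = V₁·y₁ = 2.540 m²/s. Q = q·b = 2.540 × 15.5 = 39.36 m³/s. P = γ·Q·ΔE = 9.81 × 39.36 × 1.558 = 601.8 kW.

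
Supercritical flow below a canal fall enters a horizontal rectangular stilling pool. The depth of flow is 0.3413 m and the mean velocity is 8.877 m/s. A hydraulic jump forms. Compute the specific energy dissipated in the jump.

Fr₁ = V₁/√(g·y₁) = 8.877/√(9.81×0.3413) = 4.851.
By Bélanger, y₂/y₁ = ½[√(1 + 8Fr₁²) − 1] = ½[√189.29 − 1] = 6.379.
y₂ = 6.379 × 0.3413 = 2.177 m.
q = V₁·y₁ = 8.877 × 0.3413 = 3.030 m²/s. V₂ = q/y₂ = 3.030/2.177 = 1.392 m/s. E₁ = y₁ + V₁²/2g = 4.358 m; E₂ = y₂ + V₂²/2g = 2.276 m. ΔE = E₁ − E₂ = 2.082 m.

ΔE = 2.082 m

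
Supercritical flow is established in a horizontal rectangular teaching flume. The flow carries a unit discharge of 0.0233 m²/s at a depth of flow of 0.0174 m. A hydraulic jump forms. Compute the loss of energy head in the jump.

V₁ = q/y₁ = 0.0233/0.0174 = 1.34 m/s. Fr₁ = V₁/√(g·y₁) = 1.34/√(9.81×0.0174) = 3.24.
Bélanger equation: y₂/y₁ = ½[√(1 + 8Fr₁²) − 1] = ½[√85.04 − 1] = 4.11.
y₂ = 4.11 × 0.0174 = 0.0715 m.
V₂ = q/y₂ = 0.0233/0.0715 = 0.326 m/s. E₁ = y₁ + V₁²/2g = 0.109 m; E₂ = y₂ + V₂²/2g = 0.0769 m. ΔE = E₁ − E₂ = 0.0319 m.

ΔE = 0.0319 m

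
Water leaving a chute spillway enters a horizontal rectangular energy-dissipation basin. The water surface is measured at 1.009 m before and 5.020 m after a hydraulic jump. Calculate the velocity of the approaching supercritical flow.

V₁ = 12.13 m/s

For a rectangular channel the momentum equation gives q² = ½·g·y₁·y₂·(y₁ + y₂) = ½×9.81×1.009×5.020×6.029 = 149.8.
q = √149.8 = 12.24 m²/s.
V₁ = q/y₁ = 12.24/1.009 = 12.13 m/s.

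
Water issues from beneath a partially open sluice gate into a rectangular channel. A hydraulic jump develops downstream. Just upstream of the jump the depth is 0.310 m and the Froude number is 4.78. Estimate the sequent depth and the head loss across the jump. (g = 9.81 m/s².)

y₂ = 1.95 m; ΔE = 1.82 m

Fr₁ = 4.78 (given).
Bélanger equation: y₂/y₁ = ½[√(1 + 8Fr₁²) − 1] = ½[√183.8 − 1] = 6.28.
y₂ = 6.28 × 0.310 = 1.95 m.
Head loss: ΔE = (y₂ − y₁)³/(4y₁y₂) = (1.95 − 0.310)³/(4×0.310×1.95) = 4.38/2.41 = 1.82 m.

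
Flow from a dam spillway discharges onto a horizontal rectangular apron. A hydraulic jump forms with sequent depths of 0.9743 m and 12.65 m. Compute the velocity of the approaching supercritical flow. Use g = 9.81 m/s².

For a rectangular channel the momentum equation gives q² = ½·g·y₁·y₂·(y₁ + y₂) = ½×9.81×0.9743×12.65×13.62 = 823.6.
q = √823.6 = 28.70 m²/s.
V₁ = q/y₁ = 28.70/0.9743 = 29.46 m/s.

V₁ = 29.46 m/s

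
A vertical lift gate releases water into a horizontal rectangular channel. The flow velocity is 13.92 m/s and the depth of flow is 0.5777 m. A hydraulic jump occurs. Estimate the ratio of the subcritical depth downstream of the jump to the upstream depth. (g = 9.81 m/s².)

y₂/y₁ = 7.784

Fr₁ = V₁/√(g·y₁) = 13.92/√(9.81×0.5777) = 5.847.
Sequent-depth ratio: y₂/y₁ = ½[√(1 + 8Fr₁²) − 1] = ½[√274.53 − 1] = 7.784.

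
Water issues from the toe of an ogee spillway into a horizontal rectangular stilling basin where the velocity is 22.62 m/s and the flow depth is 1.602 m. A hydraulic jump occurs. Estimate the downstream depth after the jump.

y₂ = 12.15 m

Fr₁ = V₁/√(g·y₁) = 22.62/√(9.81×1.602) = 5.706.
Sequent-depth ratio: y₂/y₁ = ½[√(1 + 8Fr₁²) − 1] = ½[√261.46 − 1] = 7.585.
y₂ = 7.585 × 1.602 = 12.15 m.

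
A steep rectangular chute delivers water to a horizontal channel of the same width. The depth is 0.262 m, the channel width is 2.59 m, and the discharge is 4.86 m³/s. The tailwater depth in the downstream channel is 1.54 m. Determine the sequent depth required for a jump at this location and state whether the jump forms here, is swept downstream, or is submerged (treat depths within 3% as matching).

y₂ = 1.53 m; the jump forms here

q = Q/b = 4.86/2.59 = 1.88 m²/s; V₁ = q/y₁ = 7.16 m/s. Fr₁ = V₁/√(g·y₁) = 4.47.
Conjugate-depth relation: y₂/y₁ = ½[√(1 + 8Fr₁²) − 1] = ½[√160.7 − 1] = 5.84.
y₂ = 5.84 × 0.262 = 1.53 m.
Tailwater y_tw = 1.54 m: y_tw ≈ y₂, so the jump forms here.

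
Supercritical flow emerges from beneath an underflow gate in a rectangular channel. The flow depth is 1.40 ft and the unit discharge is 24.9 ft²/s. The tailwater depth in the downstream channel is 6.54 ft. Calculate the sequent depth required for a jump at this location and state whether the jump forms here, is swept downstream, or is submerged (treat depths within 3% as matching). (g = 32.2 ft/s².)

y₂ = 4.59 ft; the jump is submerged

V₁ = q/y₁ = 24.9/1.40 = 17.8 ft/s. Fr₁ = V₁/√(g·y₁) = 17.8/√(32.2×1.40) = 2.65.
Sequent-depth ratio: y₂/y₁ = ½[√(1 + 8Fr₁²) − 1] = ½[√57.14 − 1] = 3.28.
y₂ = 3.28 × 1.40 = 4.59 ft.
Tailwater y_tw = 6.54 ft: y_tw > y₂, so the jump is submerged.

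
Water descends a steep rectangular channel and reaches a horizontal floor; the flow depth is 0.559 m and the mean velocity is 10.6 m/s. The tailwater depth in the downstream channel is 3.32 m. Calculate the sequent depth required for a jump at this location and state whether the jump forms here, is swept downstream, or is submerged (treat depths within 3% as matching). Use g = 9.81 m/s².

Fr₁ = V₁/√(g·y₁) = 10.6/√(9.81×0.559) = 4.53.
Sequent-depth ratio: y₂/y₁ = ½[√(1 + 8Fr₁²) − 1] = ½[√164.9 − 1] = 5.92.
y₂ = 5.92 × 0.559 = 3.31 m.
Tailwater y_tw = 3.32 m: y_tw ≈ y₂, so the jump forms here.

y₂ = 3.31 m; the jump forms here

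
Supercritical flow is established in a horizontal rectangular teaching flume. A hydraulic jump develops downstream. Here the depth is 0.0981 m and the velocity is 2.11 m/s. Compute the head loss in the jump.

ΔE = 0.0376 m

Fr₁ = V₁/√(g·y₁) = 2.11/√(9.81×0.0981) = 2.15.
Conjugate-depth relation: y₂/y₁ = ½[√(1 + 8Fr₁²) − 1] = ½[√38.01 − 1] = 2.58.
y₂ = 2.58 × 0.0981 = 0.253 m.
Head loss: ΔE = (y₂ − y₁)³/(4y₁y₂) = (0.253 − 0.0981)³/(4×0.0981×0.253) = 0.00374/0.0994 = 0.0376 m.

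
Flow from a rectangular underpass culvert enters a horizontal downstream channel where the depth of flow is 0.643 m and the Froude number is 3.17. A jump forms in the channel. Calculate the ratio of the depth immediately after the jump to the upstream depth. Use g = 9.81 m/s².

Fr₁ = 3.17 (given).
By Bélanger, y₂/y₁ = ½[√(1 + 8Fr₁²) − 1] = ½[√81.39 − 1] = 4.01.

y₂/y₁ = 4.01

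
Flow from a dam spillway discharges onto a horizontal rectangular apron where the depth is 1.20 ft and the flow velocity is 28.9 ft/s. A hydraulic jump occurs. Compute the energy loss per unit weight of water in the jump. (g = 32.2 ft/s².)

ΔE = 6.51 ft

Fr₁ = V₁/√(g·y₁) = 28.9/√(32.2×1.20) = 4.65.
Sequent-depth ratio: y₂/y₁ = ½[√(1 + 8Fr₁²) − 1] = ½[√173.9 − 1] = 6.09.
y₂ = 6.09 × 1.20 = 7.31 ft.
Head loss: ΔE = (y₂ − y₁)³/(4y₁y₂) = (7.31 − 1.20)³/(4×1.20×7.31) = 228/35.1 = 6.51 ft.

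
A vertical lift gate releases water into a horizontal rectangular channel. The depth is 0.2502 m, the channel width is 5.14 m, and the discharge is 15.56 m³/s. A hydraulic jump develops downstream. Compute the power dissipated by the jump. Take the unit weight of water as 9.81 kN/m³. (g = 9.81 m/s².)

q = Q/b = 15.56/5.14 = 3.027 m²/s; V₁ = q/y₁ = 12.10 m/s. Fr₁ = V₁/√(g·y₁) = 7.723.
From the momentum equation for a rectangular channel, y₂/y₁ = ½[√(1 + 8Fr₁²) − 1] = ½[√478.15 − 1] = 10.43.
y₂ = 10.43 × 0.2502 = 2.610 m.
Head loss: ΔE = (y₂ − y₁)³/(4y₁y₂) = (2.610 − 0.2502)³/(4×0.2502×2.610) = 13.15/2.612 = 5.033 m.
P = γ·Q·ΔE = 9.81 × 15.56 × 5.033 = 768.2 kW.

P = 768.2 kW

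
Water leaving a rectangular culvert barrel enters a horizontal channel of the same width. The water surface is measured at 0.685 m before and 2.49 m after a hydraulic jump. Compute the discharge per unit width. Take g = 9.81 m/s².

q = 5.15 m²/s

For a rectangular channel the momentum equation gives q² = ½·g·y₁·y₂·(y₁ + y₂) = ½×9.81×0.685×2.49×3.18 = 26.6.
q = √26.6 = 5.15 m²/s.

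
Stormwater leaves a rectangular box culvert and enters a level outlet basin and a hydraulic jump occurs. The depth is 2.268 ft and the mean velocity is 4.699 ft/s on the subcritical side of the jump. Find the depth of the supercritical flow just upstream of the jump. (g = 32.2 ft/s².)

y₁ = 0.9628 ft

Fr₂ = V₂/√(g·y₂) = 4.699/√(32.2×2.268) = 0.5499.
From the momentum equation (using Fr₂), y₁/y₂ = ½[√(1 + 8Fr₂²) − 1] = ½[√3.4188 − 1] = 0.4245.
y₁ = 0.4245 × 2.268 = 0.9628 ft.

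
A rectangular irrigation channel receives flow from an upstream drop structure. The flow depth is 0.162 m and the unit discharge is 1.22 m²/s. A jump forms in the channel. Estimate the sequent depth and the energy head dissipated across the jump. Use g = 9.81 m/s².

y₂ = 1.29 m; ΔE = 1.72 m

V₁ = q/y₁ = 1.22/0.162 = 7.53 m/s. Fr₁ = V₁/√(g·y₁) = 7.53/√(9.81×0.162) = 5.97.
Sequent-depth ratio: y₂/y₁ = ½[√(1 + 8Fr₁²) − 1] = ½[√286.5 − 1] = 7.96.
y₂ = 7.96 × 0.162 = 1.29 m.
Head loss: ΔE = (y₂ − y₁)³/(4y₁y₂) = (1.29 − 0.162)³/(4×0.162×1.29) = 1.44/0.836 = 1.72 m.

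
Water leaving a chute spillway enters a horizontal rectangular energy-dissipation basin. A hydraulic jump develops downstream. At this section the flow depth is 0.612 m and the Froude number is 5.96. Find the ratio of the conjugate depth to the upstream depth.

y₂/y₁ = 7.94

Fr₁ = 5.96 (given).
Sequent-depth ratio: y₂/y₁ = ½[√(1 + 8Fr₁²) − 1] = ½[√285.2 − 1] = 7.94.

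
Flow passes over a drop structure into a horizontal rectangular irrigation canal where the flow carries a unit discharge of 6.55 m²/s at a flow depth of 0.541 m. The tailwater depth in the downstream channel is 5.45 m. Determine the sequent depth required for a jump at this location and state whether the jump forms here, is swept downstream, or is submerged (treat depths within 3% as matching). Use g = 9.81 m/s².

V₁ = q/y₁ = 6.55/0.541 = 12.1 m/s. Fr₁ = V₁/√(g·y₁) = 12.1/√(9.81×0.541) = 5.26.
Bélanger equation: y₂/y₁ = ½[√(1 + 8Fr₁²) − 1] = ½[√222.0 − 1] = 6.95.
y₂ = 6.95 × 0.541 = 3.76 m.
Tailwater y_tw = 5.45 m: y_tw > y₂, so the jump is submerged.

y₂ = 3.76 m; the jump is submerged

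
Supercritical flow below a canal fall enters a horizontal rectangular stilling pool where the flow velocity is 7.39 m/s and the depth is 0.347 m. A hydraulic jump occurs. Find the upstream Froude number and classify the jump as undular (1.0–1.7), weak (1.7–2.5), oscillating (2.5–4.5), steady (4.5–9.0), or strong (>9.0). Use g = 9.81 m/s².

Fr₁ = 4.01; oscillating jump

Fr₁ = V₁/√(g·y₁) = 7.39/√(9.81×0.347) = 4.01.
Fr₁ = 4.01 lies in the oscillating range.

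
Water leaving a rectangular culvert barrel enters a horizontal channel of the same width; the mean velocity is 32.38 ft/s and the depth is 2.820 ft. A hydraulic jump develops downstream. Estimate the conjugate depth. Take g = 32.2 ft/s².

Fr₁ = V₁/√(g·y₁) = 32.38/√(32.2×2.820) = 3.398.
By Bélanger, y₂/y₁ = ½[√(1 + 8Fr₁²) − 1] = ½[√93.372 − 1] = 4.331.
y₂ = 4.331 × 2.820 = 12.21 ft.

y₂ = 12.21 ft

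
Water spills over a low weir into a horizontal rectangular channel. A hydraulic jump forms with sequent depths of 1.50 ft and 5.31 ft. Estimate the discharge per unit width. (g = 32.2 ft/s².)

For a rectangular channel the momentum equation gives q² = ½·g·y₁·y₂·(y₁ + y₂) = ½×32.2×1.50×5.31×6.81 = 873.
q = √873 = 29.6 ft²/s.

q = 29.6 ft²/s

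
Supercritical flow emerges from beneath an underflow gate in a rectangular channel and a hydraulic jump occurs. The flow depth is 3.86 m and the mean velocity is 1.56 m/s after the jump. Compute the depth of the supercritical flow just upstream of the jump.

Fr₂ = V₂/√(g·y₂) = 1.56/√(9.81×3.86) = 0.254.
Applying the sequent-depth relation in reverse, y₁/y₂ = ½[√(1 + 8Fr₂²) − 1] = ½[√1.514 − 1] = 0.115.
y₁ = 0.115 × 3.86 = 0.445 m.

y₁ = 0.445 m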